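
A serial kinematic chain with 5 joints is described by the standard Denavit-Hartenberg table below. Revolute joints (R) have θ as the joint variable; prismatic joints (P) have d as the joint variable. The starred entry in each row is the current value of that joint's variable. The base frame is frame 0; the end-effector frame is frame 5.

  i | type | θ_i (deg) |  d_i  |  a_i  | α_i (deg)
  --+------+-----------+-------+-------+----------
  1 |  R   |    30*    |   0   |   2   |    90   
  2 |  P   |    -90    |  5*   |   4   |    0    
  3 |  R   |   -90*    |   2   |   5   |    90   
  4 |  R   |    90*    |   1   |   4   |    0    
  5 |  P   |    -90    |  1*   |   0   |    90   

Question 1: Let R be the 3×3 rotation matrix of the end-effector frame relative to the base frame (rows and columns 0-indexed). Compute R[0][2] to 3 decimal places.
End-effector z-axis (col 2 of R) = (-0.5000,0.8660,0.0000)
R[0][2] = -0.5000

-0.500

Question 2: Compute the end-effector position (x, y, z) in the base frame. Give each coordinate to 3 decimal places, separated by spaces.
after link 1: o_1 = (1.7321, 1.0000, 0.0000)
after link 2: o_2 = (4.2321, -3.3301, -4.0000)
after link 3: o_3 = (0.9019, -7.5622, -4.0000)
after link 4: o_4 = (2.9019, -11.0263, -3.0000)
after link 5: o_5 = (2.9019, -11.0263, -2.0000)

2.902 -11.026 -2.000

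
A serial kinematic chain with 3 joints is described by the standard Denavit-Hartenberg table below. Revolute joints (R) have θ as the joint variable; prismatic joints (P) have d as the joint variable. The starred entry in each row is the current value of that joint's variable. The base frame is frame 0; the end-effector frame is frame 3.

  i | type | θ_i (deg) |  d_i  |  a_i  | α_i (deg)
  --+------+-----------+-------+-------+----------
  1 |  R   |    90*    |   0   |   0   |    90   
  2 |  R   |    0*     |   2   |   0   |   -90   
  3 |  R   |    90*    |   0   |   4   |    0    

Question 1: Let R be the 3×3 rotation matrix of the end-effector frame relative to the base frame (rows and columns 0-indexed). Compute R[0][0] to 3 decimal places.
End-effector x-axis (col 0 of R) = (-1.0000,0.0000,0.0000)
R[0][0] = -1.0000

-1.000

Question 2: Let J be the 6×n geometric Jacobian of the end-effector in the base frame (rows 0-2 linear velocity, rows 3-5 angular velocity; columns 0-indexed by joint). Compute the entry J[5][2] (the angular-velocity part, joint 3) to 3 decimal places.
axis z_2 = (0.0000,0.0000,1.0000); lever o_n−o_2 = (-4.0000,0.0000,0.0000)
cross product → J_v[:, 2] = (-0.0000,-4.0000,0.0000)
J_ω[:, 2] = z_2
entry J[5][2] = 1.0000

1.000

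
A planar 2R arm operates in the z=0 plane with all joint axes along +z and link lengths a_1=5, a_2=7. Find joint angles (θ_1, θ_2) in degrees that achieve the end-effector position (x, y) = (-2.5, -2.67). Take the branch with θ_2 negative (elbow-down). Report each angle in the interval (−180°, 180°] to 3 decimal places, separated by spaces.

cos θ_2 = (13.3789−5²−7²)/(2·5·7) = -0.8660; θ_2 = -149.9989° (elbow-down)
β = atan2(-2.6700,-2.5000) = -133.1167°; ψ = atan2(-3.5001,-1.0621) = -106.8804°
θ_1 = β − ψ = -26.2363°

-26.236 -149.999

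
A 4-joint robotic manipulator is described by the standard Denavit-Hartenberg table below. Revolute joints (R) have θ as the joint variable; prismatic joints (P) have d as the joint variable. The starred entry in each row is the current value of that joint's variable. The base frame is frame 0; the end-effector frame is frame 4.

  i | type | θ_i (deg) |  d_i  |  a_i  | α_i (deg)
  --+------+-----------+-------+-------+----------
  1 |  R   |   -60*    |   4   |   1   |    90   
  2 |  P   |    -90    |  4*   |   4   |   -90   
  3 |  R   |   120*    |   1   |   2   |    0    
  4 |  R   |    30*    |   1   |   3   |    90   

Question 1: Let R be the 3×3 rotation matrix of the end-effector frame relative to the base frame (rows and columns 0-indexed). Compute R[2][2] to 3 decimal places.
-0.500

End-effector z-axis (col 2 of R) = (0.7500,0.4330,-0.5000)
R[2][2] = -0.5000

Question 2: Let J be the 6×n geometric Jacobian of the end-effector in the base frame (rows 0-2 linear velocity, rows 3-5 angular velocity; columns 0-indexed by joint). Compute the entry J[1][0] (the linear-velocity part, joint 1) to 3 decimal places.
axis z_0 = ẑ; lever o_n−o_0 = (0.8349,-2.9821,3.5981)
cross product → J_v[:, 0] = (2.9821,0.8349,-0.0000)
J_ω[:, 0] = z_0
entry J[1][0] = 0.8349

0.835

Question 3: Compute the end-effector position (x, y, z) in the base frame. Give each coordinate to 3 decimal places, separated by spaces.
after link 1: o_1 = (0.5000, -0.8660, 4.0000)
after link 2: o_2 = (-2.9641, -2.8660, 0.0000)
after link 3: o_3 = (-0.9641, -2.8660, 1.0000)
after link 4: o_4 = (0.8349, -2.9821, 3.5981)

0.835 -2.982 3.598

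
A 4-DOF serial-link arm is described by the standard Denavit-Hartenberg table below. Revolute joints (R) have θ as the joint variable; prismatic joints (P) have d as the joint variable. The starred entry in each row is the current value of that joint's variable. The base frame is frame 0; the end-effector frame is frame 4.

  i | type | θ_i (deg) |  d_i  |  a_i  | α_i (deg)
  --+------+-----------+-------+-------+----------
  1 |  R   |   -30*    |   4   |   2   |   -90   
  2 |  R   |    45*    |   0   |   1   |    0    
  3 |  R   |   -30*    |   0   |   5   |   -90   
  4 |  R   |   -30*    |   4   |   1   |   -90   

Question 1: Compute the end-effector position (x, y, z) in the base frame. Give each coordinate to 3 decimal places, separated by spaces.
6.605 -3.236 -2.089

after link 1: o_1 = (1.7321, -1.0000, 4.0000)
after link 2: o_2 = (2.3444, -1.3536, 3.2929)
after link 3: o_3 = (6.5270, -3.7684, 1.9988)
after link 4: o_4 = (6.6049, -3.2360, -2.0890)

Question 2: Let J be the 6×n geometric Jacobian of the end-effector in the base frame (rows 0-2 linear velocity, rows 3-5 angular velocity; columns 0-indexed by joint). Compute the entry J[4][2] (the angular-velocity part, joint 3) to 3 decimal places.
axis z_2 = (0.5000,0.8660,0.0000); lever o_n−o_2 = (4.2605,-1.8824,-5.3819)
cross product → J_v[:, 2] = (-4.6609,2.6910,-4.6309)
J_ω[:, 2] = z_2
entry J[4][2] = 0.8660

0.866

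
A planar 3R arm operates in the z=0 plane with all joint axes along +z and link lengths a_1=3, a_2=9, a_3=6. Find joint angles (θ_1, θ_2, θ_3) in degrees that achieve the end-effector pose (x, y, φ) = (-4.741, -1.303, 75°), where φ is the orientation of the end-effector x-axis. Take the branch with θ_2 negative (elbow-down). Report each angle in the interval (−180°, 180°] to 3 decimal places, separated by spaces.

-59.999 -89.997 -135.004

wrist centre = target − a_3·(cos φ, sin φ) = (-6.2939, -7.0986)
cos θ_2 = (90.0028−3²−9²)/(2·3·9) = 0.0001; θ_2 = -89.9970° (elbow-down)
β = atan2(-7.0986,-6.2939) = -131.5617°; ψ = atan2(-9.0000,3.0005) = -71.5623°
θ_1 = β − ψ = -59.9994°
θ_3 = φ − θ_1 − θ_2 = -135.0036° (wrapped to (-180°,180°])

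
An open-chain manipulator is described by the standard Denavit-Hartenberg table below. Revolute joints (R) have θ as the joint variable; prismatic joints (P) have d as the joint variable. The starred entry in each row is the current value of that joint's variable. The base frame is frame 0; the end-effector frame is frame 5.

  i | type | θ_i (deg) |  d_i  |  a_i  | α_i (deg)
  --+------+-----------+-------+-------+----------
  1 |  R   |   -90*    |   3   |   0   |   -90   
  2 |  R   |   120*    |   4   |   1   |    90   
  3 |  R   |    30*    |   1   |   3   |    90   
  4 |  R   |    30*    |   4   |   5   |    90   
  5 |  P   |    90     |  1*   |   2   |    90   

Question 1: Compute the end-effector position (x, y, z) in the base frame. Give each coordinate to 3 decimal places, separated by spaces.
2.719 3.109 -7.654

after link 1: o_1 = (0.0000, 0.0000, 3.0000)
after link 2: o_2 = (4.0000, 0.5000, 2.1340)
after link 3: o_3 = (5.5000, 0.9330, -0.6160)
after link 4: o_4 = (4.2010, 1.6429, -6.8457)
after link 5: o_5 = (2.7189, 3.1095, -7.6537)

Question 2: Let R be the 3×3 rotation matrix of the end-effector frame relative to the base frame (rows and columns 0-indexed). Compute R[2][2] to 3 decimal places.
-0.900

End-effector z-axis (col 2 of R) = (0.4330,-0.0580,-0.8995)
R[2][2] = -0.8995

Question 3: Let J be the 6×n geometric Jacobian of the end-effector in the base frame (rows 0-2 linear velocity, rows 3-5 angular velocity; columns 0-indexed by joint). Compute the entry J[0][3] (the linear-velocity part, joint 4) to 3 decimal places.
axis z_3 = (-0.8660,0.2500,-0.4330); lever o_n−o_3 = (-2.7811,2.1764,-7.0377)
cross product → J_v[:, 3] = (-0.8170,-4.8905,-1.1896)
J_ω[:, 3] = z_3
entry J[0][3] = -0.8170

-0.817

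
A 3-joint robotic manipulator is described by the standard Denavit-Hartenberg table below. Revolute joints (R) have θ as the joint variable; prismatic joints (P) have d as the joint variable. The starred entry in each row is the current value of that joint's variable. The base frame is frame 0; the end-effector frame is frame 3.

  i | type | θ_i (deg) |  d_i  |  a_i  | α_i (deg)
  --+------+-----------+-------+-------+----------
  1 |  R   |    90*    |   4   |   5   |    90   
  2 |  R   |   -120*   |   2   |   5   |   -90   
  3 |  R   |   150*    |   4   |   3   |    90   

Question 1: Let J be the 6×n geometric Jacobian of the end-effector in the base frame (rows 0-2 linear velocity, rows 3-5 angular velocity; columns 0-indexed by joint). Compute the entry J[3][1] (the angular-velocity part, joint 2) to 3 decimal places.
axis z_1 = (1.0000,-0.0000,0.0000); lever o_n−o_1 = (0.5000,2.2631,-4.0801)
cross product → J_v[:, 1] = (0.0000,4.0801,2.2631)
J_ω[:, 1] = z_1
entry J[3][1] = 1.0000

1.000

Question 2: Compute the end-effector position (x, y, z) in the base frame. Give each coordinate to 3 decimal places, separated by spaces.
0.500 7.263 -0.080

after link 1: o_1 = (0.0000, 5.0000, 4.0000)
after link 2: o_2 = (2.0000, 2.5000, -0.3301)
after link 3: o_3 = (0.5000, 7.2631, -0.0801)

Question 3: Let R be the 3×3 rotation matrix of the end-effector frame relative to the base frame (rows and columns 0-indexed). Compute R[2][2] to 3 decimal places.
-0.433

End-effector z-axis (col 2 of R) = (-0.8660,-0.2500,-0.4330)
R[2][2] = -0.4330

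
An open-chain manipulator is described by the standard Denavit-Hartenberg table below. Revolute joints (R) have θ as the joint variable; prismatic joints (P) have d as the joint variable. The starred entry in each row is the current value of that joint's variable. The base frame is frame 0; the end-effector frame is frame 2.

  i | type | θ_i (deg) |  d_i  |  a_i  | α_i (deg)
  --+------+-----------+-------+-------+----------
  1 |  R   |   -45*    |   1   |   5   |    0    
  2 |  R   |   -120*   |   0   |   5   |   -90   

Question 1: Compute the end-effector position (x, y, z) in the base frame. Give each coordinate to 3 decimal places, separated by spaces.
-1.294 -4.830 1.000

after link 1: o_1 = (3.5355, -3.5355, 1.0000)
after link 2: o_2 = (-1.2941, -4.8296, 1.0000)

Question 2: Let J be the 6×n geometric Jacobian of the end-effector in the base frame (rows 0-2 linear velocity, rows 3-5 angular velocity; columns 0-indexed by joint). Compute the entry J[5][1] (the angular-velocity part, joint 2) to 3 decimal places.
1.000

axis z_1 = (0.0000,0.0000,1.0000); lever o_n−o_1 = (-4.8296,-1.2941,0.0000)
cross product → J_v[:, 1] = (1.2941,-4.8296,0.0000)
J_ω[:, 1] = z_1
entry J[5][1] = 1.0000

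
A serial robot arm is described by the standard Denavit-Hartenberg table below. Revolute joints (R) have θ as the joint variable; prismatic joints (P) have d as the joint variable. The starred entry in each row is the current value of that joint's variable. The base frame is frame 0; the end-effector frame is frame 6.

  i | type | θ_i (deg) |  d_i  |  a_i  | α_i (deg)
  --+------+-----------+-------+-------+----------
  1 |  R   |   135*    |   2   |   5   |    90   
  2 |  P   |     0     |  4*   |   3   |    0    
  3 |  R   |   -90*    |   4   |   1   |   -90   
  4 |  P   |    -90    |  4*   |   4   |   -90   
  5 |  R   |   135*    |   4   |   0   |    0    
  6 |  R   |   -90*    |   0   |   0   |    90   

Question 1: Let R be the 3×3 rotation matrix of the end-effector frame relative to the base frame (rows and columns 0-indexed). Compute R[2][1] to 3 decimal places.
End-effector y-axis (col 1 of R) = (-0.0000,0.0000,-1.0000)
R[2][1] = -1.0000

-1.000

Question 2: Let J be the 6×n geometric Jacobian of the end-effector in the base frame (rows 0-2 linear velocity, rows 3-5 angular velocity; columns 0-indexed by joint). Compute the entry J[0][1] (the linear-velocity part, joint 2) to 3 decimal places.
prismatic axis z_1 = (0.7071,0.7071,0.0000)
J_v[:, 1] = z_1; J_ω[:, 1] = (0,0,0)
entry J[0][1] = 0.7071

0.707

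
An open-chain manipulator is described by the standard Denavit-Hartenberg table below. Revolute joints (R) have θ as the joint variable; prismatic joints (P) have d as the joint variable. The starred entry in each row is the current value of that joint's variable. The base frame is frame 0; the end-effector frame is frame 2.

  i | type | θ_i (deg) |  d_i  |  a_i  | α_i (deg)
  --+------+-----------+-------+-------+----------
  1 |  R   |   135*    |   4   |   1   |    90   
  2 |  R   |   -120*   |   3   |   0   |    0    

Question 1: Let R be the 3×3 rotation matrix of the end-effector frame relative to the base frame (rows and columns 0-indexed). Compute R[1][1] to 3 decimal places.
End-effector y-axis (col 1 of R) = (-0.6124,0.6124,-0.5000)
R[1][1] = 0.6124

0.612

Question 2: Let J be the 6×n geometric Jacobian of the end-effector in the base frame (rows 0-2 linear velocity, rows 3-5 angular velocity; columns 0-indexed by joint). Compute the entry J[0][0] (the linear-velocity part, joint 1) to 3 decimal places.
axis z_0 = ẑ; lever o_n−o_0 = (1.4142,2.8284,4.0000)
cross product → J_v[:, 0] = (-2.8284,1.4142,0.0000)
J_ω[:, 0] = z_0
entry J[0][0] = -2.8284

-2.828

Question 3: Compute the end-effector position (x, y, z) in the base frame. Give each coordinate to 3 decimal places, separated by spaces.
1.414 2.828 4.000

after link 1: o_1 = (-0.7071, 0.7071, 4.0000)
after link 2: o_2 = (1.4142, 2.8284, 4.0000)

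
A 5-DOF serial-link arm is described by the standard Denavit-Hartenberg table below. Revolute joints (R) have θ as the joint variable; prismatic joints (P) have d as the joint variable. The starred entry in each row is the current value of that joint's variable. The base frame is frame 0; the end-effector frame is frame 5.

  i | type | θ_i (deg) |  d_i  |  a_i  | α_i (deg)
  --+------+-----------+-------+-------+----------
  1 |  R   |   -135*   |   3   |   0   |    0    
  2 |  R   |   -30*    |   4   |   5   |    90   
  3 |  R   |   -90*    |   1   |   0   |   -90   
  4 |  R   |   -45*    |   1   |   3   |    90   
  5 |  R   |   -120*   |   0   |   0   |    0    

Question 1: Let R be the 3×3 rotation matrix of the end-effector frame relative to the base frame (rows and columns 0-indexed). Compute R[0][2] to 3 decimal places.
End-effector z-axis (col 2 of R) = (-0.1830,0.6830,0.7071)
R[0][2] = -0.1830

-0.183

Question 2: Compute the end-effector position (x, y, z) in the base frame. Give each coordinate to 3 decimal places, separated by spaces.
after link 1: o_1 = (0.0000, 0.0000, 3.0000)
after link 2: o_2 = (-4.8296, -1.2941, 7.0000)
after link 3: o_3 = (-5.0884, -0.3282, 7.0000)
after link 4: o_4 = (-6.6034, 1.4620, 4.8787)
after link 5: o_5 = (-6.6034, 1.4620, 4.8787)

-6.603 1.462 4.879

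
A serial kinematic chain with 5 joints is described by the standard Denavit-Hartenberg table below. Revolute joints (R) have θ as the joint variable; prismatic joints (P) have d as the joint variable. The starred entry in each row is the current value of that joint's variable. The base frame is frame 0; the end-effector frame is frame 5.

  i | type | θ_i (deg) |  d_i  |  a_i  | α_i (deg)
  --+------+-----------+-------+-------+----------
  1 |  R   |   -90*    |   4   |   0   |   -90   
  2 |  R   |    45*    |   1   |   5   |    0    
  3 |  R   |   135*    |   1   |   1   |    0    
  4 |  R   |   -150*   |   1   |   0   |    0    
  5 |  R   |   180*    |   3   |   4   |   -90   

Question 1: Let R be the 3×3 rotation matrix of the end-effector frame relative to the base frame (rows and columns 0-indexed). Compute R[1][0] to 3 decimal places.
0.866

End-effector x-axis (col 0 of R) = (-0.0000,0.8660,0.5000)
R[1][0] = 0.8660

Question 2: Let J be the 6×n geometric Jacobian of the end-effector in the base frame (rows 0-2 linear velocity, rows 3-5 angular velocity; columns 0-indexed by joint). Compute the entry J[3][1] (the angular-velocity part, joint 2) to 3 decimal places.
1.000

axis z_1 = (1.0000,0.0000,0.0000); lever o_n−o_1 = (6.0000,0.9286,-1.5355)
cross product → J_v[:, 1] = (-0.0000,1.5355,0.9286)
J_ω[:, 1] = z_1
entry J[3][1] = 1.0000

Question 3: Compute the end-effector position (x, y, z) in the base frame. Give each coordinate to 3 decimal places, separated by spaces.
6.000 0.929 2.464

after link 1: o_1 = (0.0000, 0.0000, 4.0000)
after link 2: o_2 = (1.0000, -3.5355, 0.4645)
after link 3: o_3 = (2.0000, -2.5355, 0.4645)
after link 4: o_4 = (3.0000, -2.5355, 0.4645)
after link 5: o_5 = (6.0000, 0.9286, 2.4645)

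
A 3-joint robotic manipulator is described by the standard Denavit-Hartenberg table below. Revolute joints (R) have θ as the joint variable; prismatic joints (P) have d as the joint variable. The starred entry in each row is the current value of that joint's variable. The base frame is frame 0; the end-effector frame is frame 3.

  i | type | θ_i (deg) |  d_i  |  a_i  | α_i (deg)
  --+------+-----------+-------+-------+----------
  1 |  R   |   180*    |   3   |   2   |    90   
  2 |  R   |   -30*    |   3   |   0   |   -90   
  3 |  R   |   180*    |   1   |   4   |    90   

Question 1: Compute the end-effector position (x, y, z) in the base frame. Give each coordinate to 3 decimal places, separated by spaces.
after link 1: o_1 = (-2.0000, 0.0000, 3.0000)
after link 2: o_2 = (-2.0000, 3.0000, 3.0000)
after link 3: o_3 = (0.9641, 3.0000, 5.8660)

0.964 3.000 5.866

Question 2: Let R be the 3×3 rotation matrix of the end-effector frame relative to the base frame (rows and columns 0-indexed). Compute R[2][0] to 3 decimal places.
0.500

End-effector x-axis (col 0 of R) = (0.8660,-0.0000,0.5000)
R[2][0] = 0.5000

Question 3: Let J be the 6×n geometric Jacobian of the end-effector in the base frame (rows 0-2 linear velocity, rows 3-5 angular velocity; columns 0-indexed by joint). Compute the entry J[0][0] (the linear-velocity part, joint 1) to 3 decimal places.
axis z_0 = ẑ; lever o_n−o_0 = (0.9641,3.0000,5.8660)
cross product → J_v[:, 0] = (-3.0000,0.9641,0.0000)
J_ω[:, 0] = z_0
entry J[0][0] = -3.0000

-3.000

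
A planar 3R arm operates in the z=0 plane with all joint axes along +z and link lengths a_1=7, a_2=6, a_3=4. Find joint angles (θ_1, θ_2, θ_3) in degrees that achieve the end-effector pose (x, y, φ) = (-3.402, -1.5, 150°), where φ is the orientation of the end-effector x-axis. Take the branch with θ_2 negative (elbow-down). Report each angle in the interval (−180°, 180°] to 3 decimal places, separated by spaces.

-30.001 -150.000 -29.999

wrist centre = target − a_3·(cos φ, sin φ) = (0.0621, -3.5000)
cos θ_2 = (12.2539−7²−6²)/(2·7·6) = -0.8660; θ_2 = -150.0000° (elbow-down)
β = atan2(-3.5000,0.0621) = -88.9835°; ψ = atan2(-3.0000,1.8038) = -58.9822°
θ_1 = β − ψ = -30.0012°
θ_3 = φ − θ_1 − θ_2 = -29.9987° (wrapped to (-180°,180°])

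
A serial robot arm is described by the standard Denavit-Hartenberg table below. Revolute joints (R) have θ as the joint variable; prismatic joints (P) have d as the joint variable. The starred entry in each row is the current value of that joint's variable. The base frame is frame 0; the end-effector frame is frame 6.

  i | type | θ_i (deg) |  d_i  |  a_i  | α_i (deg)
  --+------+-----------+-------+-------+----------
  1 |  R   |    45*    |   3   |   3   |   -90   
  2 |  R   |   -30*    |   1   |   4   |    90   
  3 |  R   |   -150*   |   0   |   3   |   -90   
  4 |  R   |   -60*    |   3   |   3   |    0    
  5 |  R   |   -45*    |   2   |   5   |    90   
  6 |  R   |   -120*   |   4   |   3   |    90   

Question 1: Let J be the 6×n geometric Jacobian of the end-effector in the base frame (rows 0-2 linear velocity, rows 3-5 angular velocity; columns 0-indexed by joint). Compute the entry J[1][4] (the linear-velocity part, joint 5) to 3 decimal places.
-3.759

axis z_4 = (0.9186,-0.3062,0.2500); lever o_n−o_4 = (-0.5355,3.5696,3.9470)
cross product → J_v[:, 4] = (-2.1009,-3.7594,3.1150)
J_ω[:, 4] = z_4
entry J[1][4] = -3.7594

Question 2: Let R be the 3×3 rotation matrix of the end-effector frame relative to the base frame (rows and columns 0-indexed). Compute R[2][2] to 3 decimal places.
-0.697

End-effector z-axis (col 2 of R) = (0.7154,-0.0555,-0.6965)
R[2][2] = -0.6965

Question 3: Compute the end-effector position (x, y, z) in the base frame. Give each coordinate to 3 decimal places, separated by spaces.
4.370 3.033 9.998

after link 1: o_1 = (2.1213, 2.1213, 3.0000)
after link 2: o_2 = (3.8637, 5.2779, 5.0000)
after link 3: o_3 = (3.3334, 2.6263, 3.7010)
after link 4: o_4 = (4.9053, -0.5367, 6.0514)
after link 5: o_5 = (5.2637, -1.7128, 11.2944)
after link 6: o_6 = (4.3699, 3.0329, 9.9984)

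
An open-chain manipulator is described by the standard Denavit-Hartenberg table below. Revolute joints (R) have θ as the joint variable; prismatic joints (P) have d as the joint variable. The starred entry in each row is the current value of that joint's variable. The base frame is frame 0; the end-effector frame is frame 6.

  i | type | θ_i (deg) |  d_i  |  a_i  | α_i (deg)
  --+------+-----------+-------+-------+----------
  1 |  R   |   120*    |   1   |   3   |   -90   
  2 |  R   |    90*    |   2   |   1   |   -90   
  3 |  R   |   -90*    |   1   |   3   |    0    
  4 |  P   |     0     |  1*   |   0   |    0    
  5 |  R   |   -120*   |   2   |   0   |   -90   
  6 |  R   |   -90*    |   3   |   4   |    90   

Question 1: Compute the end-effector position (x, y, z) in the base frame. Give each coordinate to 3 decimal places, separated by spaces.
-4.080 -8.129 1.500

after link 1: o_1 = (-1.5000, 2.5981, 1.0000)
after link 2: o_2 = (-3.2321, 1.5981, 0.0000)
after link 3: o_3 = (-5.3301, -0.7679, 0.0000)
after link 4: o_4 = (-4.8301, -1.6340, 0.0000)
after link 5: o_5 = (-3.8301, -3.3660, -0.0000)
after link 6: o_6 = (-4.0801, -8.1292, 1.5000)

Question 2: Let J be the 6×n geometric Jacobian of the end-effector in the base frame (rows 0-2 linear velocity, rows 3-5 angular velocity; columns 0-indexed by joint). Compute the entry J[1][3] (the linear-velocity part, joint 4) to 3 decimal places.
prismatic axis z_3 = (0.5000,-0.8660,-0.0000)
J_v[:, 3] = z_3; J_ω[:, 3] = (0,0,0)
entry J[1][3] = -0.8660

-0.866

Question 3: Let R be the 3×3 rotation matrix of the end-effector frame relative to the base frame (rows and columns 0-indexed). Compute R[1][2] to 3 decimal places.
End-effector z-axis (col 2 of R) = (-0.4330,-0.2500,-0.8660)
R[1][2] = -0.2500

-0.250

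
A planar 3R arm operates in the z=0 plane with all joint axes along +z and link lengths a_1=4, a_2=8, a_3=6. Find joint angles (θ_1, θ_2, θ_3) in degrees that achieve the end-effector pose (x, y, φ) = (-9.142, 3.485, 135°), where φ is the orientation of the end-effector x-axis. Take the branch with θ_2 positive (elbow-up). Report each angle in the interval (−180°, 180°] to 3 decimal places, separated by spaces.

62.594 149.994 -77.587

wrist centre = target − a_3·(cos φ, sin φ) = (-4.8994, -0.7576)
cos θ_2 = (24.5777−4²−8²)/(2·4·8) = -0.8660; θ_2 = 149.9940° (elbow-up)
β = atan2(-0.7576,-4.8994) = -171.2094°; ψ = atan2(4.0007,-2.9278) = 126.1971°
θ_1 = β − ψ = -297.4065°
θ_3 = φ − θ_1 − θ_2 = -77.5875° (wrapped to (-180°,180°])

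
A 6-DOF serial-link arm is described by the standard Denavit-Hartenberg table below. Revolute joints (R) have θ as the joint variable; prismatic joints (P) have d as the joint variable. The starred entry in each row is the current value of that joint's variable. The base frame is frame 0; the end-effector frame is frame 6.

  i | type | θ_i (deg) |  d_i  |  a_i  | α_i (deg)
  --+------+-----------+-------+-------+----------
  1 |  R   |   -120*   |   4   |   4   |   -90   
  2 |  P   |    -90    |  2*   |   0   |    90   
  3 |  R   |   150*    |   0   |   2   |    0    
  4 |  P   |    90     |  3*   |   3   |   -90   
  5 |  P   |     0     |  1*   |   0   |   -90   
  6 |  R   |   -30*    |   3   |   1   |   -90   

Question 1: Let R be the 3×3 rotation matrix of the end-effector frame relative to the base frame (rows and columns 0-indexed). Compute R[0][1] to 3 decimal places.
0.500

End-effector y-axis (col 1 of R) = (0.5000,0.8660,-0.0000)
R[0][1] = 0.5000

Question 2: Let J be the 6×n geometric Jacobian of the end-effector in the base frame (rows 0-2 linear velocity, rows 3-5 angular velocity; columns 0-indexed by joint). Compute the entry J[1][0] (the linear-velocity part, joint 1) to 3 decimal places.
-2.951

axis z_0 = ẑ; lever o_n−o_0 = (-2.9510,-2.9151,1.6340)
cross product → J_v[:, 0] = (2.9151,-2.9510,0.0000)
J_ω[:, 0] = z_0
entry J[1][0] = -2.9510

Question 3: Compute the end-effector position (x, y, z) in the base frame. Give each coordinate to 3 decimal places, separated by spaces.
after link 1: o_1 = (-2.0000, -3.4641, 4.0000)
after link 2: o_2 = (-0.2679, -4.4641, 4.0000)
after link 3: o_3 = (0.5981, -4.9641, 2.2679)
after link 4: o_4 = (-0.1519, -1.0670, 0.7679)
after link 5: o_5 = (-0.5849, -0.8170, 1.6340)
after link 6: o_6 = (-2.9510, -2.9151, 1.6340)

-2.951 -2.915 1.634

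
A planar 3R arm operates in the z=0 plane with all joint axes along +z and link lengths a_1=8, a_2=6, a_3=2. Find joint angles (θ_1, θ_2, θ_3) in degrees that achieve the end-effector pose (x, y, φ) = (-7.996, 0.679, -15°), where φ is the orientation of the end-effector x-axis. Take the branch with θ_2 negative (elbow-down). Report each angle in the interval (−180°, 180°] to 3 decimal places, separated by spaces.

wrist centre = target − a_3·(cos φ, sin φ) = (-9.9279, 1.1966)
cos θ_2 = (99.9942−8²−6²)/(2·8·6) = -0.0001; θ_2 = -90.0035° (elbow-down)
β = atan2(1.1966,-9.9279) = 173.1271°; ψ = atan2(-6.0000,7.9996) = -36.8711°
θ_1 = β − ψ = 209.9982°
θ_3 = φ − θ_1 − θ_2 = -134.9948° (wrapped to (-180°,180°])

-150.002 -90.003 -134.995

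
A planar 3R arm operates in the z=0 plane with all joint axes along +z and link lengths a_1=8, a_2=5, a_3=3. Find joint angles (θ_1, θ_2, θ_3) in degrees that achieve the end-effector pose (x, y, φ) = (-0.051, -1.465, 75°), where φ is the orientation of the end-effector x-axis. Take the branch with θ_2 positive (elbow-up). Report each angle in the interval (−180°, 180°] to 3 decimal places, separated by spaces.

-135.003 149.999 60.004

wrist centre = target − a_3·(cos φ, sin φ) = (-0.8275, -4.3628)
cos θ_2 = (19.7185−8²−5²)/(2·8·5) = -0.8660; θ_2 = 149.9992° (elbow-up)
β = atan2(-4.3628,-0.8275) = -100.7393°; ψ = atan2(2.5001,3.6699) = 34.2640°
θ_1 = β − ψ = -135.0033°
θ_3 = φ − θ_1 − θ_2 = 60.0041° (wrapped to (-180°,180°])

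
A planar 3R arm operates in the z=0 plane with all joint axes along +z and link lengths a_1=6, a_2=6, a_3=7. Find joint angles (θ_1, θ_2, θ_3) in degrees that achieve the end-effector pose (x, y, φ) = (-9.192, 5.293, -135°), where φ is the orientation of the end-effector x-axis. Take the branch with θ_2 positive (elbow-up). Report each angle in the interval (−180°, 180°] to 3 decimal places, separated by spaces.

89.997 45.001 90.001

wrist centre = target − a_3·(cos φ, sin φ) = (-4.2423, 10.2427)
cos θ_2 = (122.9106−6²−6²)/(2·6·6) = 0.7071; θ_2 = 45.0012° (elbow-up)
β = atan2(10.2427,-4.2423) = 112.4979°; ψ = atan2(4.2427,10.2425) = 22.5006°
θ_1 = β − ψ = 89.9973°
θ_3 = φ − θ_1 − θ_2 = 90.0014° (wrapped to (-180°,180°])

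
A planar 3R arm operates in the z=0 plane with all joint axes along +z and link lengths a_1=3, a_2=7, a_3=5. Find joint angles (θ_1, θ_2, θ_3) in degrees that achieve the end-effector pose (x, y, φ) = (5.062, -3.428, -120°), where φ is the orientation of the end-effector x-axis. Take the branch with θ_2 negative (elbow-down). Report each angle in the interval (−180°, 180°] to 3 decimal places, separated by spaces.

73.607 -90.003 -103.604

wrist centre = target − a_3·(cos φ, sin φ) = (7.5620, 0.9021)
cos θ_2 = (57.9977−3²−7²)/(2·3·7) = -0.0001; θ_2 = -90.0032° (elbow-down)
β = atan2(0.9021,7.5620) = 6.8031°; ψ = atan2(-7.0000,2.9996) = -66.8041°
θ_1 = β − ψ = 73.6072°
θ_3 = φ − θ_1 − θ_2 = -103.6040° (wrapped to (-180°,180°])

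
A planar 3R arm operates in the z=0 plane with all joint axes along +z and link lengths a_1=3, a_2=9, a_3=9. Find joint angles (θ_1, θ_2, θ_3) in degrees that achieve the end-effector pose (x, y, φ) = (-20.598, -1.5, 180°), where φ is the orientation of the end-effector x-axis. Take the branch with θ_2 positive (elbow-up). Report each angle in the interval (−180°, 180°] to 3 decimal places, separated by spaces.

164.736 30.004 -14.739

wrist centre = target − a_3·(cos φ, sin φ) = (-11.5980, -1.5000)
cos θ_2 = (136.7636−3²−9²)/(2·3·9) = 0.8660; θ_2 = 30.0038° (elbow-up)
β = atan2(-1.5000,-11.5980) = -172.6307°; ψ = atan2(4.5005,10.7939) = 22.6336°
θ_1 = β − ψ = -195.2643°
θ_3 = φ − θ_1 − θ_2 = -14.7395° (wrapped to (-180°,180°])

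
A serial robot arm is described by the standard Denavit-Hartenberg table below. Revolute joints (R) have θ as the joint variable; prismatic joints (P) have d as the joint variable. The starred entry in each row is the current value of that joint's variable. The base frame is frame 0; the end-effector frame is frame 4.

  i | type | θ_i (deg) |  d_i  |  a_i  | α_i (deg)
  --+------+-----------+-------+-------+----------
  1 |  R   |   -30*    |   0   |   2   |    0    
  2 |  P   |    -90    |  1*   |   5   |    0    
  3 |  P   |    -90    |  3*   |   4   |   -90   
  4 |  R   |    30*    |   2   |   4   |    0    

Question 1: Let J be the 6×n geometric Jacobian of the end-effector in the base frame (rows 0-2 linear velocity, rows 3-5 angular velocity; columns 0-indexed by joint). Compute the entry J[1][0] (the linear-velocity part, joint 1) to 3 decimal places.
axis z_0 = ẑ; lever o_n−o_0 = (-8.2321,-3.3301,2.0000)
cross product → J_v[:, 0] = (3.3301,-8.2321,0.0000)
J_ω[:, 0] = z_0
entry J[1][0] = -8.2321

-8.232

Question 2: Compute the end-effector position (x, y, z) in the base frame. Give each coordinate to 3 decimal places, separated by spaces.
after link 1: o_1 = (1.7321, -1.0000, 0.0000)
after link 2: o_2 = (-0.7679, -5.3301, 1.0000)
after link 3: o_3 = (-4.2321, -3.3301, 4.0000)
after link 4: o_4 = (-8.2321, -3.3301, 2.0000)

-8.232 -3.330 2.000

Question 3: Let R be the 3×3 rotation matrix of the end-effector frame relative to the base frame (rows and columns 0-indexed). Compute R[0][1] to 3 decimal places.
0.433

End-effector y-axis (col 1 of R) = (0.4330,-0.2500,-0.8660)
R[0][1] = 0.4330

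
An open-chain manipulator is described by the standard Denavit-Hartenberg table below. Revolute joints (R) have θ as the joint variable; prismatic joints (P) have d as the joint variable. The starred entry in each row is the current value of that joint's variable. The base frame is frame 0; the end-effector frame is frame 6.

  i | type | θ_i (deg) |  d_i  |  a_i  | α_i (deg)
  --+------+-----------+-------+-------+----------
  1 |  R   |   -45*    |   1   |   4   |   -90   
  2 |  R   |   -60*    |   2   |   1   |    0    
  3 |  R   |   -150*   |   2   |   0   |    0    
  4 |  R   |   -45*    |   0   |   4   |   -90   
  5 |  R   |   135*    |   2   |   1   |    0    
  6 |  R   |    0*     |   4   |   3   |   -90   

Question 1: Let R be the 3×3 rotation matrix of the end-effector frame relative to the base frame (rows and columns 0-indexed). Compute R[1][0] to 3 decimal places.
End-effector x-axis (col 0 of R) = (-0.3706,-0.6294,0.6830)
R[1][0] = -0.6294

-0.629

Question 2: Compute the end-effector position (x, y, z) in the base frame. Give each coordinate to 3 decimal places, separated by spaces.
-0.302 1.959 2.287

after link 1: o_1 = (2.8284, -2.8284, 1.0000)
after link 2: o_2 = (4.5962, -1.7678, 1.8660)
after link 3: o_3 = (6.0104, -0.3536, 1.8660)
after link 4: o_4 = (5.2784, 0.3785, -1.9977)
after link 5: o_5 = (3.5417, 1.1151, -0.7970)
after link 6: o_6 = (-0.3021, 1.9589, 2.2873)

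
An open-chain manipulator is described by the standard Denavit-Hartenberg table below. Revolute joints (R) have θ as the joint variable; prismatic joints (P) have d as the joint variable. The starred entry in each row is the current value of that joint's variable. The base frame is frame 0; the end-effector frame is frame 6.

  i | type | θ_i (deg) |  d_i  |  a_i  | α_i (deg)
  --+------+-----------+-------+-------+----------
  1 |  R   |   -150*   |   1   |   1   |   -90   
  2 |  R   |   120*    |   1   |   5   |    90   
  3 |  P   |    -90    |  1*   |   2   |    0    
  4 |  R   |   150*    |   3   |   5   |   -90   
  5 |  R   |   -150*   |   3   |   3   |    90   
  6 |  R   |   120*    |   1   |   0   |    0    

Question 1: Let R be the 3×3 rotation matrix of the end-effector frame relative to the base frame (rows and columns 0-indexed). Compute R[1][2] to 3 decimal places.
0.688

End-effector z-axis (col 2 of R) = (0.3248,0.6875,0.6495)
R[1][2] = 0.6875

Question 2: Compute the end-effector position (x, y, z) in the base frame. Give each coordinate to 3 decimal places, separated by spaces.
-1.816 -3.528 -4.221

after link 1: o_1 = (-0.8660, -0.5000, 1.0000)
after link 2: o_2 = (1.7990, -0.1160, -3.3301)
after link 3: o_3 = (0.0490, 1.1830, -3.8301)
after link 4: o_4 = (1.0466, -3.2410, -7.4952)
after link 5: o_5 = (-2.1409, -4.2153, -4.8702)
after link 6: o_6 = (-1.8161, -3.5278, -4.2207)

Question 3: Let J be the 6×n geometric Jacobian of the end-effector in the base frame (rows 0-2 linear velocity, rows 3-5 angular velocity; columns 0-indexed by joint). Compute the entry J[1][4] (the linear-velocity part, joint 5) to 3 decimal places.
-1.738

axis z_4 = (-0.1250,-0.6495,0.7500); lever o_n−o_4 = (-2.8627,-0.2868,3.2745)
cross product → J_v[:, 4] = (-1.9118,-1.7377,-1.8236)
J_ω[:, 4] = z_4
entry J[1][4] = -1.7377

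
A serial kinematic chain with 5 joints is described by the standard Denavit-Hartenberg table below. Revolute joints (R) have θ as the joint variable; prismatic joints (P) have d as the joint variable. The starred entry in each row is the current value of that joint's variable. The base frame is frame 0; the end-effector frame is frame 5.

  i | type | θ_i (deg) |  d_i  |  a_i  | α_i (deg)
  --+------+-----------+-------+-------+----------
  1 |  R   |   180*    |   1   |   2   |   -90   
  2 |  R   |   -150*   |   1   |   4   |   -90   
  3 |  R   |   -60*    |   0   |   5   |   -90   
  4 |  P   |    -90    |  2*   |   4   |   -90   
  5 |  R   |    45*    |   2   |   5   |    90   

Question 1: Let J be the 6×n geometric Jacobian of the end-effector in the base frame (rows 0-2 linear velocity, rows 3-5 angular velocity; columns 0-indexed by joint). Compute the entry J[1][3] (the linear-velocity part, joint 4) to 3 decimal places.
prismatic axis z_3 = (0.7500,0.5000,0.4330)
J_v[:, 3] = z_3; J_ω[:, 3] = (0,0,0)
entry J[1][3] = 0.5000

0.500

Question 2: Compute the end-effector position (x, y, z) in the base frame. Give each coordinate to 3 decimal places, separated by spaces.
-0.424 -7.830 10.611

after link 1: o_1 = (-2.0000, 0.0000, 1.0000)
after link 2: o_2 = (1.4641, -1.0000, 3.0000)
after link 3: o_3 = (3.6292, -5.3301, 4.2500)
after link 4: o_4 = (3.1292, -4.3301, 8.5801)
after link 5: o_5 = (-0.4242, -7.8299, 10.6111)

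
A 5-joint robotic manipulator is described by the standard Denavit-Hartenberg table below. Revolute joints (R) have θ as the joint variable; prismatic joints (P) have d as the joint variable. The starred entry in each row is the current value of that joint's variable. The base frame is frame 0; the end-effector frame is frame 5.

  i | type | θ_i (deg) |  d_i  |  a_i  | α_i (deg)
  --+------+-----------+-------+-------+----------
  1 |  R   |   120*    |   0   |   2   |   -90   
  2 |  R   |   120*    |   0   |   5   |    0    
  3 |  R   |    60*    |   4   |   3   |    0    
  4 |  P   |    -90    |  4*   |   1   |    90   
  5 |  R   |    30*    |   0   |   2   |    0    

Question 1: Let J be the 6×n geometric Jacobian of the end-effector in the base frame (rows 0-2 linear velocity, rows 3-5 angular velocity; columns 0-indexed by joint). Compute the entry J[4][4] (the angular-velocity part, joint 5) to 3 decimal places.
0.866

axis z_4 = (-0.5000,0.8660,0.0000); lever o_n−o_4 = (-0.8660,-0.5000,-1.7321)
cross product → J_v[:, 4] = (-1.5000,-0.8660,1.0000)
J_ω[:, 4] = z_4
entry J[4][4] = 0.8660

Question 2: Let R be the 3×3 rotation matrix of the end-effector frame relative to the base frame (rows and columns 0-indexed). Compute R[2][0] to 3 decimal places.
-0.866

End-effector x-axis (col 0 of R) = (-0.4330,-0.2500,-0.8660)
R[2][0] = -0.8660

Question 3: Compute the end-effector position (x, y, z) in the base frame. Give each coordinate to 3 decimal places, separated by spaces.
after link 1: o_1 = (-1.0000, 1.7321, 0.0000)
after link 2: o_2 = (0.2500, -0.4330, -4.3301)
after link 3: o_3 = (-1.7141, -5.0311, -4.3301)
after link 4: o_4 = (-5.1782, -7.0311, -5.3301)
after link 5: o_5 = (-6.0442, -7.5311, -7.0622)

-6.044 -7.531 -7.062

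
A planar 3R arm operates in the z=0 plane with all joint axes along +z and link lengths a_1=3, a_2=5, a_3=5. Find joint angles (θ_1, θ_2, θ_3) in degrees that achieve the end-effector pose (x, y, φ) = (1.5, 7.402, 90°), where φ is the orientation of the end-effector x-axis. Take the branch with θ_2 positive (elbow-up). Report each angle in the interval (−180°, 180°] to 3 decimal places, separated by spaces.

-59.997 149.999 -0.002

wrist centre = target − a_3·(cos φ, sin φ) = (1.5000, 2.4020)
cos θ_2 = (8.0196−3²−5²)/(2·3·5) = -0.8660; θ_2 = 149.9986° (elbow-up)
β = atan2(2.4020,1.5000) = 58.0161°; ψ = atan2(2.5001,-1.3301) = 118.0132°
θ_1 = β − ψ = -59.9971°
θ_3 = φ − θ_1 − θ_2 = -0.0015° (wrapped to (-180°,180°])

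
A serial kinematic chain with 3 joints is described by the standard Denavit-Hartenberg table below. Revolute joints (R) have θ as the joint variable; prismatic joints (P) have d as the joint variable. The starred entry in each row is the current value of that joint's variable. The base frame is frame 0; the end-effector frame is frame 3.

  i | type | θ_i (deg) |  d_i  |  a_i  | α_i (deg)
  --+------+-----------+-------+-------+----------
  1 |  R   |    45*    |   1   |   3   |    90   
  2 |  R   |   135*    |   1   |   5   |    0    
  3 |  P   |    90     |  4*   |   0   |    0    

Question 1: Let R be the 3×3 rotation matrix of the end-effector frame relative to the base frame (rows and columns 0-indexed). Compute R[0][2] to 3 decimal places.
0.707

End-effector z-axis (col 2 of R) = (0.7071,-0.7071,0.0000)
R[0][2] = 0.7071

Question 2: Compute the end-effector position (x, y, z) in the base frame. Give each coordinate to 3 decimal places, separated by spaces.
after link 1: o_1 = (2.1213, 2.1213, 1.0000)
after link 2: o_2 = (0.3284, -1.0858, 4.5355)
after link 3: o_3 = (3.1569, -3.9142, 4.5355)

3.157 -3.914 4.536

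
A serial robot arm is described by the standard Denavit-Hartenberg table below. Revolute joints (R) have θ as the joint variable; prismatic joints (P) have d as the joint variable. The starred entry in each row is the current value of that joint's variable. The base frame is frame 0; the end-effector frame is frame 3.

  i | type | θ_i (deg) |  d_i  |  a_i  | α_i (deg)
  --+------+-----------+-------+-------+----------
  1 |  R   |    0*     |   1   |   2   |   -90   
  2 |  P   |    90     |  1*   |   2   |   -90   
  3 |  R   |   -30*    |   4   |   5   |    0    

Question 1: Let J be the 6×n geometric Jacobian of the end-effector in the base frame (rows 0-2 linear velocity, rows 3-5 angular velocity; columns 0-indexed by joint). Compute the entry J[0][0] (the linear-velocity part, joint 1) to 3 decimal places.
axis z_0 = ẑ; lever o_n−o_0 = (-2.0000,3.5000,-5.3301)
cross product → J_v[:, 0] = (-3.5000,-2.0000,0.0000)
J_ω[:, 0] = z_0
entry J[0][0] = -3.5000

-3.500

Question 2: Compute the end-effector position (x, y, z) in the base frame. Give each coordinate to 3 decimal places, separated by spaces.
-2.000 3.500 -5.330

after link 1: o_1 = (2.0000, 0.0000, 1.0000)
after link 2: o_2 = (2.0000, 1.0000, -1.0000)
after link 3: o_3 = (-2.0000, 3.5000, -5.3301)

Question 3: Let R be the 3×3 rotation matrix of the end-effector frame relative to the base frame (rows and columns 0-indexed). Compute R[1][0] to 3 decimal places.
0.500

End-effector x-axis (col 0 of R) = (0.0000,0.5000,-0.8660)
R[1][0] = 0.5000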